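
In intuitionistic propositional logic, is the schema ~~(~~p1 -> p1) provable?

Yes

This is the double negation of double-negation elimination, which is intuitionistically derivable.
By Glivenko's theorem the double negation of any classical propositional tautology is intuitionistically provable; ~~p1 -> p1 is classically a tautology.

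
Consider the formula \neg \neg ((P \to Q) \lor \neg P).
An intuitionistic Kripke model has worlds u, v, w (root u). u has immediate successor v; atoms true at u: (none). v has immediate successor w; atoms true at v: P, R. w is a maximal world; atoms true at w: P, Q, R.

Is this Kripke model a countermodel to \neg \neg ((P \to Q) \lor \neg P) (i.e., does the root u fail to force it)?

No

u \Vdash \neg \neg ((P \to Q) \lor \neg P): no world accessible from u forces \neg ((P \to Q) \lor \neg P).
So the root u forces \neg \neg ((P \to Q) \lor \neg P); the model is not a countermodel.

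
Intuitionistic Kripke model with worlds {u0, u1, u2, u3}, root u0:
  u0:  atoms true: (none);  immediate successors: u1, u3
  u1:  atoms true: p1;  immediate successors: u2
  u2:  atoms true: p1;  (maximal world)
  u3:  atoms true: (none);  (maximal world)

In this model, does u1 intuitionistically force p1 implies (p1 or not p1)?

u1 forces p1 implies (p1 or not p1): every world accessible from u1 that forces p1 (namely u1, u2) also forces p1 or not p1.

Yes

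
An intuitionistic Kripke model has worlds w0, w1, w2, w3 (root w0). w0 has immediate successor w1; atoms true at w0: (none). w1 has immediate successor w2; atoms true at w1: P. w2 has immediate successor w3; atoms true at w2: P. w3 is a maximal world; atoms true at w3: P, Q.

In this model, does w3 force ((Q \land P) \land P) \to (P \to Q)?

Yes

w3 \Vdash ((Q \land P) \land P) \to (P \to Q): every world accessible from w3 that forces (Q \land P) \land P (namely w3) also forces P \to Q.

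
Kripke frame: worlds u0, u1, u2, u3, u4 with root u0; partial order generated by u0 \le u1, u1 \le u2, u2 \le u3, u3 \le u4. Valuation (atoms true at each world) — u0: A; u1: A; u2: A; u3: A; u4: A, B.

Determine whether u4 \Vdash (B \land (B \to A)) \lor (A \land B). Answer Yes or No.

u4 \Vdash (B \land (B \to A)) \lor (A \land B) via the disjunct B \land (B \to A).

Yes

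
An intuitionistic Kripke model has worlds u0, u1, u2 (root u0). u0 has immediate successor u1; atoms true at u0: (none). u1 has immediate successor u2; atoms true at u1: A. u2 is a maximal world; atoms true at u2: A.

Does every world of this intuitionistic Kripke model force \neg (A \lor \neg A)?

Not every world: u0 \nVdash \neg (A \lor \neg A).
u0 \nVdash \neg (A \lor \neg A) since u1 is accessible from u0 and u1 \Vdash A \lor \neg A.
u1 \Vdash A \lor \neg A via the disjunct A.

No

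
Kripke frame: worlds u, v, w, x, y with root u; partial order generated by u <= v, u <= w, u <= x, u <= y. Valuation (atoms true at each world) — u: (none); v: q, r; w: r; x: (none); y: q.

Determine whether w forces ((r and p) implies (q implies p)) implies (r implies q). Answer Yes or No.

w does not force ((r and p) implies (q implies p)) implies (r implies q): already at w itself, w forces (r and p) implies (q implies p) but w does not force r implies q.
w does not force r implies q: already at w itself, w forces r but w does not force q.
w lacks atom q, so w does not force q.

No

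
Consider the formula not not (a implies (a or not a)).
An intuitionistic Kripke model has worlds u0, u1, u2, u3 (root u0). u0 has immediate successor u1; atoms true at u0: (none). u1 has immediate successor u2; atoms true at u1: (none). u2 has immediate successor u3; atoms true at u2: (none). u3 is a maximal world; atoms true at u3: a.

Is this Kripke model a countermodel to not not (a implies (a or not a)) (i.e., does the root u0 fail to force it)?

u0 forces not not (a implies (a or not a)): no world accessible from u0 forces not (a implies (a or not a)).
So the root u0 forces not not (a implies (a or not a)); the model is not a countermodel.

No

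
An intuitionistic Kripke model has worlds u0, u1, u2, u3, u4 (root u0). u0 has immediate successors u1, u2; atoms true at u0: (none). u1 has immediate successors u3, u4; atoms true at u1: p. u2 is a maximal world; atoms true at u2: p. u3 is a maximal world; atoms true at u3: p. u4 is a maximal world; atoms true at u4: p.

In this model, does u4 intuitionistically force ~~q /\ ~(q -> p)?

u4 ||-/- ~~q /\ ~(q -> p) since u4 fails ~~q.

No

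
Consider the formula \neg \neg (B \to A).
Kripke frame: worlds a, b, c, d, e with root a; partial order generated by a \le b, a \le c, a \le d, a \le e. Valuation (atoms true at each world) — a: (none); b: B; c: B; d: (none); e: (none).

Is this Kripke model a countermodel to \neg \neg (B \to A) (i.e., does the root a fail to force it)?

a \nVdash \neg \neg (B \to A) since b is accessible from a and b \Vdash \neg (B \to A).
b \Vdash \neg (B \to A): no world accessible from b forces B \to A.
So the root a does not force \neg \neg (B \to A); the model is a countermodel.

Yes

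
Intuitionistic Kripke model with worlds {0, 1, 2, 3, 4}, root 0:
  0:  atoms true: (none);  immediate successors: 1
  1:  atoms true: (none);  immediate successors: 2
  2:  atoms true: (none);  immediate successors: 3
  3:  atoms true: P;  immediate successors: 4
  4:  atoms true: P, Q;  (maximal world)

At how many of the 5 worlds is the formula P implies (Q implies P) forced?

0: forces it.
1: forces it.
2: forces it.
3: forces it.
4: forces it.
Worlds forcing the formula: {0, 1, 2, 3, 4}.

5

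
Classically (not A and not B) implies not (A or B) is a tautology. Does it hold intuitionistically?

This is a constructively valid De Morgan direction (conjunction of negations to negated disjunction), which is intuitionistically derivable.
If both not A and not B hold at a world, no accessible world forces A or forces B, so none forces A or B.

Yes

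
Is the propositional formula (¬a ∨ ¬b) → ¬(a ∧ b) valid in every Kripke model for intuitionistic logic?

This is a constructively valid De Morgan direction (disjunction of negations to negated conjunction), which is intuitionistically derivable.
If ¬a holds at a world then no accessible world forces a, hence none forces a ∧ b; likewise for ¬b.

Yes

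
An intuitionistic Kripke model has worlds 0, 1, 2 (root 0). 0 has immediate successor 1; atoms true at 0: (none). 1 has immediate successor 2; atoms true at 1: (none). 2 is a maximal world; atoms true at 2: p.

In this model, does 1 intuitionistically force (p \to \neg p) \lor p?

No

1 \nVdash (p \to \neg p) \lor p: neither disjunct is forced at 1.
1 \nVdash p \to \neg p: at the accessible world 2, 2 \Vdash p but 2 \nVdash \neg p.
2 \nVdash \neg p since 2 is accessible from 2 and 2 \Vdash p.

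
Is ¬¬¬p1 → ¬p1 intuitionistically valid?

Yes

This is triple-negation reduction, which is intuitionistically derivable.
Assume ¬¬¬p1 and suppose p1. Then ¬¬p1 (double-negation introduction), contradicting ¬¬¬p1. So ¬p1.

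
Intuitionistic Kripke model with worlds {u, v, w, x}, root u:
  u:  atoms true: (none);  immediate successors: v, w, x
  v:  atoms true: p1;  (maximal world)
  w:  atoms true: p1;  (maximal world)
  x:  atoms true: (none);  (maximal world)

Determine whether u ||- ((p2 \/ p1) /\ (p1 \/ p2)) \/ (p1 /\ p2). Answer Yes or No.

u ||-/- ((p2 \/ p1) /\ (p1 \/ p2)) \/ (p1 /\ p2): neither disjunct is forced at u.
u ||-/- (p2 \/ p1) /\ (p1 \/ p2) since u fails p2 \/ p1.

No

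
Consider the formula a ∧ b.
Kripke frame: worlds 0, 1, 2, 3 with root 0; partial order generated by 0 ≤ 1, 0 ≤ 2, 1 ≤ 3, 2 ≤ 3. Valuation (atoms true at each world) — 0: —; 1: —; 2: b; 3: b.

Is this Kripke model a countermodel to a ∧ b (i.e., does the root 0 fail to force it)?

0 ⊮ a ∧ b since 0 fails a.
So the root 0 does not force a ∧ b; the model is a countermodel.

Yes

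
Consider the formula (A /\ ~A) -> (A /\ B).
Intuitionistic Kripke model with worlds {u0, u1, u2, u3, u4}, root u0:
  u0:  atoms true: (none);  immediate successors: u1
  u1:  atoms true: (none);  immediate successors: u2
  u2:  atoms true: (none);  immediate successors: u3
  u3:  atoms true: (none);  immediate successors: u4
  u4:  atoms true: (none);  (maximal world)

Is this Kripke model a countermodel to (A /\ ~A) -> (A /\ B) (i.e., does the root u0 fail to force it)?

u0 ||- (A /\ ~A) -> (A /\ B) vacuously: no world accessible from u0 forces the antecedent A /\ ~A.
So the root u0 forces (A /\ ~A) -> (A /\ B); the model is not a countermodel.

No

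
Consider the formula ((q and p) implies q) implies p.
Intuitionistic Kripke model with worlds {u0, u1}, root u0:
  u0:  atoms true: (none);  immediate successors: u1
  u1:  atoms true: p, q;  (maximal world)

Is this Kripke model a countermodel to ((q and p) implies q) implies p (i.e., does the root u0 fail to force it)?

u0 does not force ((q and p) implies q) implies p: already at u0 itself, u0 forces (q and p) implies q but u0 does not force p.
u0 lacks atom p, so u0 does not force p.
So the root u0 does not force ((q and p) implies q) implies p; the model is a countermodel.

Yes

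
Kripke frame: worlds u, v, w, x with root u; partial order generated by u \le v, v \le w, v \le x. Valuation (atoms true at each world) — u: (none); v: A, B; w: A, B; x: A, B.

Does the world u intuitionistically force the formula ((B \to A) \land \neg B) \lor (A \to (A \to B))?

Yes

u \Vdash ((B \to A) \land \neg B) \lor (A \to (A \to B)) via the disjunct A \to (A \to B).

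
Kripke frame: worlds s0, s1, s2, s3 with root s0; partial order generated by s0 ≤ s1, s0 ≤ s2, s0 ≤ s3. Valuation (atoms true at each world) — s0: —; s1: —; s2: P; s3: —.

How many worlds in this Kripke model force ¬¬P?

1

s0: does not force it — s0 ⊮ ¬¬P since s1 is accessible from s0 and s1 ⊩ ¬P.
s1: does not force it.
s2: forces it.
s3: does not force it.
Worlds forcing the formula: {s2}.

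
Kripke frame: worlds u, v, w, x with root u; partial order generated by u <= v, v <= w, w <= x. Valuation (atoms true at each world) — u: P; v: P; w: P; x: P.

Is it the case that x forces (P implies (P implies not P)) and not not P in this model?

No

x does not force (P implies (P implies not P)) and not not P since x fails P implies (P implies not P).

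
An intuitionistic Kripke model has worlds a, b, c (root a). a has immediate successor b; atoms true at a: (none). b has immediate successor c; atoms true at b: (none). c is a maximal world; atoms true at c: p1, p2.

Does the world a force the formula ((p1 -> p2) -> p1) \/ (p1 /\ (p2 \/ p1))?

No

a ||-/- ((p1 -> p2) -> p1) \/ (p1 /\ (p2 \/ p1)): neither disjunct is forced at a.
a ||-/- (p1 -> p2) -> p1: already at a itself, a ||- p1 -> p2 but a ||-/- p1.
a lacks atom p1, so a ||-/- p1.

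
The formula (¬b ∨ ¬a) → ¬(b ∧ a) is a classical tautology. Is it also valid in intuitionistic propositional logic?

This is a constructively valid De Morgan direction (disjunction of negations to negated conjunction), which is intuitionistically derivable.
If ¬b holds at a world then no accessible world forces b, hence none forces b ∧ a; likewise for ¬a.

Yes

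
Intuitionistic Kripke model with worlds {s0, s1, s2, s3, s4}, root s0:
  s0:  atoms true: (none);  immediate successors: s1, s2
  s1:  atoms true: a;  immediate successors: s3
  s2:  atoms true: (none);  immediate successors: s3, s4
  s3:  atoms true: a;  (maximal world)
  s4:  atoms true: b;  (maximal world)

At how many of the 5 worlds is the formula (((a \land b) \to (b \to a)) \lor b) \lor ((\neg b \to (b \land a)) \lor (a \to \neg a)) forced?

5

s0: forces it.
s1: forces it.
s2: forces it.
s3: forces it.
s4: forces it.
Worlds forcing the formula: {s0, s1, s2, s3, s4}.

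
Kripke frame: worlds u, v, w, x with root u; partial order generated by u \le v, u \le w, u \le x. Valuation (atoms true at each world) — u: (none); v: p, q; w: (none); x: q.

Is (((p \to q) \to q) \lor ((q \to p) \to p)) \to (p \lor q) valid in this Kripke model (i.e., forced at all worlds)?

u \Vdash (((p \to q) \to q) \lor ((q \to p) \to p)) \to (p \lor q): every world accessible from u that forces ((p \to q) \to q) \lor ((q \to p) \to p) (namely v, x) also forces p \lor q.
Since the root u forces (((p \to q) \to q) \lor ((q \to p) \to p)) \to (p \lor q) and forcing is persistent (monotone upward), every world forces it.

Yes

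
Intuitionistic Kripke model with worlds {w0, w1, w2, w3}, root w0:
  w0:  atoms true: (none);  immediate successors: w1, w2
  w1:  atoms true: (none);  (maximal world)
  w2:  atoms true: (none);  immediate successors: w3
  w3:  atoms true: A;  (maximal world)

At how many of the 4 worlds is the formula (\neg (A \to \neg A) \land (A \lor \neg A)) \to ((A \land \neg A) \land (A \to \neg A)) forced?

1

w0: does not force it — w0 \nVdash (\neg (A \to \neg A) \land (A \lor \neg A)) \to ((A \land \neg A) \land (A \to \neg A)): at the accessible world w3, w3 \Vdash \neg (A \to \neg A) \land (A \lor \neg A) but w3 \nVdash (A \land \neg A) \land (A \to \neg A).
w1: forces it.
w2: does not force it — w2 \nVdash (\neg (A \to \neg A) \land (A \lor \neg A)) \to ((A \land \neg A) \land (A \to \neg A)): at the accessible world w3, w3 \Vdash \neg (A \to \neg A) \land (A \lor \neg A) but w3 \nVdash (A \land \neg A) \land (A \to \neg A).
w3: does not force it.
Worlds forcing the formula: {w1}.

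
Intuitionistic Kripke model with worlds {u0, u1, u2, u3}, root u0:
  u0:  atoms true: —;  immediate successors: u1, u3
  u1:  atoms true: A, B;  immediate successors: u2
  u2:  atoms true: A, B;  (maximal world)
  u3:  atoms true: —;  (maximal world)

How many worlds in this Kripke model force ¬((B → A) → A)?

1

u0: does not force it — u0 ⊮ ¬((B → A) → A) since u1 is accessible from u0 and u1 ⊩ (B → A) → A.
u1: does not force it.
u2: does not force it.
u3: forces it.
Worlds forcing the formula: {u3}.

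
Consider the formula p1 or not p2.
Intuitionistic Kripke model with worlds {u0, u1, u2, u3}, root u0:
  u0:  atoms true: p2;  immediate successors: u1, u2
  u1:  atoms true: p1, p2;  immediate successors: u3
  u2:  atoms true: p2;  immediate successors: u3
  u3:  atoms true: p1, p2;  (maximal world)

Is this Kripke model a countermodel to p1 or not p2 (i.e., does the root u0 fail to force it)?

u0 does not force p1 or not p2: neither disjunct is forced at u0.
u0 lacks atom p1, so u0 does not force p1.
So the root u0 does not force p1 or not p2; the model is a countermodel.

Yes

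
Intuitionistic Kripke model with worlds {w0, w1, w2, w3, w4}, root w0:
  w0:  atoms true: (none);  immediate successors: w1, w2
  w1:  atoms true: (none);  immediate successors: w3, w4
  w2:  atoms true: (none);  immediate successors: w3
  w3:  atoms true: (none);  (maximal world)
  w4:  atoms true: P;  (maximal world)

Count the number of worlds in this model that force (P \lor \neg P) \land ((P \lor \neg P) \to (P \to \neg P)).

w0: does not force it — w0 \nVdash (P \lor \neg P) \land ((P \lor \neg P) \to (P \to \neg P)) since w0 fails P \lor \neg P.
w1: does not force it — w1 \nVdash (P \lor \neg P) \land ((P \lor \neg P) \to (P \to \neg P)) since w1 fails P \lor \neg P.
w2: forces it.
w3: forces it.
w4: does not force it — w4 \nVdash (P \lor \neg P) \land ((P \lor \neg P) \to (P \to \neg P)) since w4 fails (P \lor \neg P) \to (P \to \neg P).
Worlds forcing the formula: {w2, w3}.

2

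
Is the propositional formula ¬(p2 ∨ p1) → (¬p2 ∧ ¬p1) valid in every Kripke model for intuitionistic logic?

Yes

This is a constructively valid De Morgan direction (negated disjunction to conjunction of negations), which is intuitionistically derivable.
From ¬(p2 ∨ p1): if p2 held then p2 ∨ p1 would, contradiction — so ¬p2; similarly ¬p1.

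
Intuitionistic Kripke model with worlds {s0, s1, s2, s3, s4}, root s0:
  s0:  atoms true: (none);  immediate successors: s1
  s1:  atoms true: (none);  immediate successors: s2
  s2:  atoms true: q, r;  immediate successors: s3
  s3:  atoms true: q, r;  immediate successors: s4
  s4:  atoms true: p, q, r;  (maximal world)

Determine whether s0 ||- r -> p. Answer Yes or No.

s0 ||-/- r -> p: at the accessible world s2, s2 ||- r but s2 ||-/- p.
s2 lacks atom p, so s2 ||-/- p.

No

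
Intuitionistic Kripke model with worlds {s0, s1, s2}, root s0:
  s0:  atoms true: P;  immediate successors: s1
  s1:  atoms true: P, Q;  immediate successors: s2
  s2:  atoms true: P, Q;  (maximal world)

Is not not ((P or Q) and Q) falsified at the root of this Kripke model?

s0 forces not not ((P or Q) and Q): no world accessible from s0 forces not ((P or Q) and Q).
So the root s0 forces not not ((P or Q) and Q); the model is not a countermodel.

No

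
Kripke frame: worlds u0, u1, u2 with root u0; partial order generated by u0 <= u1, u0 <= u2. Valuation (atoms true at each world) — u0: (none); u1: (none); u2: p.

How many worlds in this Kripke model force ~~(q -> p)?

3

u0: forces it.
u1: forces it.
u2: forces it.
Worlds forcing the formula: {u0, u1, u2}.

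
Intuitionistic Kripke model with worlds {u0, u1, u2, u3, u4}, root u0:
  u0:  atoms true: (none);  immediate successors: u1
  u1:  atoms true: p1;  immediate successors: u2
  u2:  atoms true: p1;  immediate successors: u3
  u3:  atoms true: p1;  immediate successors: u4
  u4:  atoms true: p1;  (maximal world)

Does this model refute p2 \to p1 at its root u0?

u0 \Vdash p2 \to p1 vacuously: no world accessible from u0 forces the antecedent p2.
So the root u0 forces p2 \to p1; the model is not a countermodel.

No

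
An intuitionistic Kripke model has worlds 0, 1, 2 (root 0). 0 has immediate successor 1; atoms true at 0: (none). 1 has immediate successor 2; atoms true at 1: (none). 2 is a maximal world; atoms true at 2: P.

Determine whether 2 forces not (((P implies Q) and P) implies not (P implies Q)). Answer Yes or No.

No

2 does not force not (((P implies Q) and P) implies not (P implies Q)) since 2 is accessible from 2 and 2 forces ((P implies Q) and P) implies not (P implies Q).
2 forces ((P implies Q) and P) implies not (P implies Q) vacuously: no world accessible from 2 forces the antecedent (P implies Q) and P.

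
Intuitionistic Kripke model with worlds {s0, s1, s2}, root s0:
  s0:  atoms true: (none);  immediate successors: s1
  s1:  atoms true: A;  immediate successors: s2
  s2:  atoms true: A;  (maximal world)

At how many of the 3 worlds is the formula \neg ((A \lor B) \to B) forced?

3

s0: forces it.
s1: forces it.
s2: forces it.
Worlds forcing the formula: {s0, s1, s2}.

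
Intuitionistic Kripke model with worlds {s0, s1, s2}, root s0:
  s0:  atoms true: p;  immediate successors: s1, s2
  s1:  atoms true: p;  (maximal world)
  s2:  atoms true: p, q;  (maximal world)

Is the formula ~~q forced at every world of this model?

No

Not every world: s0 ||-/- ~~q.
s0 ||-/- ~~q since s1 is accessible from s0 and s1 ||- ~q.
s1 ||- ~q: no world accessible from s1 forces q.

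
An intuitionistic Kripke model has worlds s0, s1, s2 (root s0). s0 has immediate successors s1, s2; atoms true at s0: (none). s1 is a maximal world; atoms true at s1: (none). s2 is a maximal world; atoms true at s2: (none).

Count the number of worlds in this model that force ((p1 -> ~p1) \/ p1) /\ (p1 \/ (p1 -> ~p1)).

s0: forces it.
s1: forces it.
s2: forces it.
Worlds forcing the formula: {s0, s1, s2}.

3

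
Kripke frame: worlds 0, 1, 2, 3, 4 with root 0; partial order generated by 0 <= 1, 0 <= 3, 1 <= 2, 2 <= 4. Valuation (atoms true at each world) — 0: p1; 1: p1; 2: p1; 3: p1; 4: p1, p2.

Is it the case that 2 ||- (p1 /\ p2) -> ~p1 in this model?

2 ||-/- (p1 /\ p2) -> ~p1: at the accessible world 4, 4 ||- p1 /\ p2 but 4 ||-/- ~p1.
4 ||-/- ~p1 since 4 is accessible from 4 and 4 ||- p1.

No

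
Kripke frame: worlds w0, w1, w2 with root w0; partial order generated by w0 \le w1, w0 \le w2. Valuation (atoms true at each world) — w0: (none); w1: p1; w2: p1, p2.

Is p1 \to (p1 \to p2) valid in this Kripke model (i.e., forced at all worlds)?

No

Not every world: w0 \nVdash p1 \to (p1 \to p2).
w0 \nVdash p1 \to (p1 \to p2): at the accessible world w1, w1 \Vdash p1 but w1 \nVdash p1 \to p2.
w1 \nVdash p1 \to p2: already at w1 itself, w1 \Vdash p1 but w1 \nVdash p2.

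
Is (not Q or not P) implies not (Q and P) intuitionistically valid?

Yes

This is a constructively valid De Morgan direction (disjunction of negations to negated conjunction), which is intuitionistically derivable.
If not Q holds at a world then no accessible world forces Q, hence none forces Q and P; likewise for not P.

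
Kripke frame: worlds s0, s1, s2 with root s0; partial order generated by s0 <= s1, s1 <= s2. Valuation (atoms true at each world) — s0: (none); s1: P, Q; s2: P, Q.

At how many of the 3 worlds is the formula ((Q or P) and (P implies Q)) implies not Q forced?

0

s0: does not force it — s0 does not force ((Q or P) and (P implies Q)) implies not Q: at the accessible world s1, s1 forces (Q or P) and (P implies Q) but s1 does not force not Q.
s1: does not force it — s1 does not force ((Q or P) and (P implies Q)) implies not Q: already at s1 itself, s1 forces (Q or P) and (P implies Q) but s1 does not force not Q.
s2: does not force it.
Worlds forcing the formula: { }.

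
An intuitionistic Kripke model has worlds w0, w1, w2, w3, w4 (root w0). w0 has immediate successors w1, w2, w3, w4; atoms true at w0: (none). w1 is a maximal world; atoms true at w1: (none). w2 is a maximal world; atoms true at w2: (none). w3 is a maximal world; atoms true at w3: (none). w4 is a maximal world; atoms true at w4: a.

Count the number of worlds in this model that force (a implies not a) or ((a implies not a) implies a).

w0: does not force it — w0 does not force (a implies not a) or ((a implies not a) implies a): neither disjunct is forced at w0.
w1: forces it.
w2: forces it.
w3: forces it.
w4: forces it.
Worlds forcing the formula: {w1, w2, w3, w4}.

4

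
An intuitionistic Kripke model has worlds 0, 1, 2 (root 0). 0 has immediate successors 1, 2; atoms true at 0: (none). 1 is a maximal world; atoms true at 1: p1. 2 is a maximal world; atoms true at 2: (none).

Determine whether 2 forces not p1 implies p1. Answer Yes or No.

2 does not force not p1 implies p1: already at 2 itself, 2 forces not p1 but 2 does not force p1.
2 lacks atom p1, so 2 does not force p1.

No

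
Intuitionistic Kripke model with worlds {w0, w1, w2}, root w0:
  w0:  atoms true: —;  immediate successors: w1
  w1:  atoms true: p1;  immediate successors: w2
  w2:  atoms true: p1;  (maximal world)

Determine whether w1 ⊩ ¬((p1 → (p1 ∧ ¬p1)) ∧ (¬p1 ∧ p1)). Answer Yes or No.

Yes

w1 ⊩ ¬((p1 → (p1 ∧ ¬p1)) ∧ (¬p1 ∧ p1)): no world accessible from w1 forces (p1 → (p1 ∧ ¬p1)) ∧ (¬p1 ∧ p1).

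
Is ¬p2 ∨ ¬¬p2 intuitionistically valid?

This is the weak law of excluded middle, which is not intuitionistically valid.
A Kripke countermodel: worlds s0, s1, s2; order generated by s0 ≤ s1, s0 ≤ s2; atoms true at each world — s0:{}; s1:{p2}; s2:{}.
s0 ⊮ ¬p2 ∨ ¬¬p2: neither disjunct is forced at s0.
s0 ⊮ ¬p2 since s1 is accessible from s0 and s1 ⊩ p2.
So the root s0 does not force the formula.

No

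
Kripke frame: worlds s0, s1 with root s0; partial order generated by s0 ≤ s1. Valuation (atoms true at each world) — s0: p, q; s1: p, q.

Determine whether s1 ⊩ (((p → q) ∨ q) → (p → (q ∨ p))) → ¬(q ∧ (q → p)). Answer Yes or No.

s1 ⊮ (((p → q) ∨ q) → (p → (q ∨ p))) → ¬(q ∧ (q → p)): already at s1 itself, s1 ⊩ ((p → q) ∨ q) → (p → (q ∨ p)) but s1 ⊮ ¬(q ∧ (q → p)).
s1 ⊮ ¬(q ∧ (q → p)) since s1 is accessible from s1 and s1 ⊩ q ∧ (q → p).
s1 ⊩ q ∧ (q → p) since s1 forces both conjuncts.

No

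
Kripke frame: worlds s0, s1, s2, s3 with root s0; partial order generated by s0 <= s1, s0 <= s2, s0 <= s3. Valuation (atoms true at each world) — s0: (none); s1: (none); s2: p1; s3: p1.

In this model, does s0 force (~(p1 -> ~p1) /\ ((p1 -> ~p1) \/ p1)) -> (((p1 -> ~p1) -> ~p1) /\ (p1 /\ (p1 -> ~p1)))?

No

s0 ||-/- (~(p1 -> ~p1) /\ ((p1 -> ~p1) \/ p1)) -> (((p1 -> ~p1) -> ~p1) /\ (p1 /\ (p1 -> ~p1))): at the accessible world s2, s2 ||- ~(p1 -> ~p1) /\ ((p1 -> ~p1) \/ p1) but s2 ||-/- ((p1 -> ~p1) -> ~p1) /\ (p1 /\ (p1 -> ~p1)).
s2 ||-/- ((p1 -> ~p1) -> ~p1) /\ (p1 /\ (p1 -> ~p1)) since s2 fails p1 /\ (p1 -> ~p1).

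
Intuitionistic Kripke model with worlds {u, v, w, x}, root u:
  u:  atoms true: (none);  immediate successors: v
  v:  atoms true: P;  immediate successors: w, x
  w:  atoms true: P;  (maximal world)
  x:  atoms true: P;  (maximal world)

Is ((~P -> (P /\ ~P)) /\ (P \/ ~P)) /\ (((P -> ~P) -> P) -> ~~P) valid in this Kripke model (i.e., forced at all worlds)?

No

Not every world: u ||-/- ((~P -> (P /\ ~P)) /\ (P \/ ~P)) /\ (((P -> ~P) -> P) -> ~~P).
u ||-/- ((~P -> (P /\ ~P)) /\ (P \/ ~P)) /\ (((P -> ~P) -> P) -> ~~P) since u fails (~P -> (P /\ ~P)) /\ (P \/ ~P).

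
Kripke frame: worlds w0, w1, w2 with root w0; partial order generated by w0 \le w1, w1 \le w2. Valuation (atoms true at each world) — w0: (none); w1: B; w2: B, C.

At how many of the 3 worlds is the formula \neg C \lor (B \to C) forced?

1

w0: does not force it — w0 \nVdash \neg C \lor (B \to C): neither disjunct is forced at w0.
w1: does not force it — w1 \nVdash \neg C \lor (B \to C): neither disjunct is forced at w1.
w2: forces it.
Worlds forcing the formula: {w2}.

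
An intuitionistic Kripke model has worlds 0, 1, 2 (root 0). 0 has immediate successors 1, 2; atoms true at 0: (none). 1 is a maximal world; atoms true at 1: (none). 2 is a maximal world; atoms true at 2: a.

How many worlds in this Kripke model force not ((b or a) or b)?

0: does not force it — 0 does not force not ((b or a) or b) since 2 is accessible from 0 and 2 forces (b or a) or b.
1: forces it.
2: does not force it — 2 does not force not ((b or a) or b) since 2 is accessible from 2 and 2 forces (b or a) or b.
Worlds forcing the formula: {1}.

1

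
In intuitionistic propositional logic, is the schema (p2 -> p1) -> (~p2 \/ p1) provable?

No

This is the material-implication-as-disjunction principle, which is not intuitionistically valid.
A Kripke countermodel: worlds a, b; order generated by a <= b; atoms true at each world — a:{}; b:{p1,p2}.
a ||-/- (p2 -> p1) -> (~p2 \/ p1): already at a itself, a ||- p2 -> p1 but a ||-/- ~p2 \/ p1.
a ||-/- ~p2 \/ p1: neither disjunct is forced at a.
a ||-/- ~p2 since b is accessible from a and b ||- p2.
So the root a does not force the formula.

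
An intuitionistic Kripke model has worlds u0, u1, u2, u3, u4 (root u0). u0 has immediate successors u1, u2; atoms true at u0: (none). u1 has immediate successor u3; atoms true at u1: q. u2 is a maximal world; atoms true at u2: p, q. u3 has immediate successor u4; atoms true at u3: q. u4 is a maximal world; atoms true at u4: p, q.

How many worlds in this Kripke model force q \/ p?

4

u0: does not force it — u0 ||-/- q \/ p: neither disjunct is forced at u0.
u1: forces it.
u2: forces it.
u3: forces it.
u4: forces it.
Worlds forcing the formula: {u1, u2, u3, u4}.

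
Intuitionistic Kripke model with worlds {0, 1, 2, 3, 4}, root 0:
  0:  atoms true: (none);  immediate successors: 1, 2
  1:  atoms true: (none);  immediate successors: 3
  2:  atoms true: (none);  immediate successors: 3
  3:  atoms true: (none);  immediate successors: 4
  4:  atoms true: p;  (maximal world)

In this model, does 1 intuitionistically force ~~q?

No

1 ||-/- ~~q since 1 is accessible from 1 and 1 ||- ~q.
1 ||- ~q: no world accessible from 1 forces q.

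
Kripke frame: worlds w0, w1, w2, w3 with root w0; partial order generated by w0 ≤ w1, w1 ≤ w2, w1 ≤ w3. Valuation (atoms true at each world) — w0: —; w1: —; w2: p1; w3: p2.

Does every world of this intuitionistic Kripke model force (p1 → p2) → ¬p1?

Yes

w0 ⊩ (p1 → p2) → ¬p1: every world accessible from w0 that forces p1 → p2 (namely w3) also forces ¬p1.
Since the root w0 forces (p1 → p2) → ¬p1 and forcing is persistent (monotone upward), every world forces it.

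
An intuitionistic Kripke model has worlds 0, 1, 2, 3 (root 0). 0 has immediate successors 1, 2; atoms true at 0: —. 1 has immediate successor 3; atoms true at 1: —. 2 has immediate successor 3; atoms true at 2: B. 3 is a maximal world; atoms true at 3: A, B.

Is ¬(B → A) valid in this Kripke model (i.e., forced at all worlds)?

Not every world: 0 ⊮ ¬(B → A).
0 ⊮ ¬(B → A) since 1 is accessible from 0 and 1 ⊩ B → A.
1 ⊩ B → A: every world accessible from 1 that forces B (namely 3) also forces A.

No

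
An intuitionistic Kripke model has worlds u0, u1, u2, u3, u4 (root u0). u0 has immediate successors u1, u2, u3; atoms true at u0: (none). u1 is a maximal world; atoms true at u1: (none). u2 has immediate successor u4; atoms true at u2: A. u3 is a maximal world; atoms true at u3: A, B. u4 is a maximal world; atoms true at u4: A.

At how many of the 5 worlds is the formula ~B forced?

u0: does not force it — u0 ||-/- ~B since u3 is accessible from u0 and u3 ||- B.
u1: forces it.
u2: forces it.
u3: does not force it — u3 ||-/- ~B since u3 is accessible from u3 and u3 ||- B.
u4: forces it.
Worlds forcing the formula: {u1, u2, u4}.

3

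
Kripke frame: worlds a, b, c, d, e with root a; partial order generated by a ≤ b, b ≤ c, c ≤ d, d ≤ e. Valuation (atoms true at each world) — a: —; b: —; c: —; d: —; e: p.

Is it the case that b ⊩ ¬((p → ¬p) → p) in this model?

No

b ⊮ ¬((p → ¬p) → p) since b is accessible from b and b ⊩ (p → ¬p) → p.
b ⊩ (p → ¬p) → p vacuously: no world accessible from b forces the antecedent p → ¬p.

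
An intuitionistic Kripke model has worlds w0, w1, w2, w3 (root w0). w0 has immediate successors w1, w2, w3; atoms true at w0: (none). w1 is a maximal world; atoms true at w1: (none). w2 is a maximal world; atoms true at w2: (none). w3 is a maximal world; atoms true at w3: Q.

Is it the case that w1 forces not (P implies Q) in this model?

w1 does not force not (P implies Q) since w1 is accessible from w1 and w1 forces P implies Q.
w1 forces P implies Q vacuously: no world accessible from w1 forces the antecedent P.

No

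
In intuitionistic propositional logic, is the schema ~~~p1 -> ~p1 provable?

Yes

This is triple-negation reduction, which is intuitionistically derivable.
Assume ~~~p1 and suppose p1. Then ~~p1 (double-negation introduction), contradicting ~~~p1. So ~p1.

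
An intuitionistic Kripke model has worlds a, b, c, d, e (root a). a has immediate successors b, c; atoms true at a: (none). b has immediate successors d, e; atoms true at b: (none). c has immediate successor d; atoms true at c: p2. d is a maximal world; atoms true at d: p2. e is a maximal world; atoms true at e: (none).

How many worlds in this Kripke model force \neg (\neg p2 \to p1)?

1

a: does not force it — a \nVdash \neg (\neg p2 \to p1) since c is accessible from a and c \Vdash \neg p2 \to p1.
b: does not force it — b \nVdash \neg (\neg p2 \to p1) since d is accessible from b and d \Vdash \neg p2 \to p1.
c: does not force it — c \nVdash \neg (\neg p2 \to p1) since c is accessible from c and c \Vdash \neg p2 \to p1.
d: does not force it.
e: forces it.
Worlds forcing the formula: {e}.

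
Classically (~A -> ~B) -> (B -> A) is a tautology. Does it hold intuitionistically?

This is the converse of contraposition, which is not intuitionistically valid.
A Kripke countermodel: worlds u, v; order generated by u <= v; atoms true at each world — u:{B}; v:{A,B}.
u ||-/- (~A -> ~B) -> (B -> A): already at u itself, u ||- ~A -> ~B but u ||-/- B -> A.
u ||-/- B -> A: already at u itself, u ||- B but u ||-/- A.
u lacks atom A, so u ||-/- A.
So the root u does not force the formula.

No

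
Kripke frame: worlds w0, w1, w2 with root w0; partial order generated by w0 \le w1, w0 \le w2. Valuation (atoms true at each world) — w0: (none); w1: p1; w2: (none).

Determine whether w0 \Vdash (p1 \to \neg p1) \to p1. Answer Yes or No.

w0 \nVdash (p1 \to \neg p1) \to p1: at the accessible world w2, w2 \Vdash p1 \to \neg p1 but w2 \nVdash p1.
w2 lacks atom p1, so w2 \nVdash p1.

No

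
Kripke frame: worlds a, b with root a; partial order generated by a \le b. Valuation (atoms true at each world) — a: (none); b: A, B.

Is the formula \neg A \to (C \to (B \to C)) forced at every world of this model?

a \Vdash \neg A \to (C \to (B \to C)) vacuously: no world accessible from a forces the antecedent \neg A.
Since the root a forces \neg A \to (C \to (B \to C)) and forcing is persistent (monotone upward), every world forces it.

Yes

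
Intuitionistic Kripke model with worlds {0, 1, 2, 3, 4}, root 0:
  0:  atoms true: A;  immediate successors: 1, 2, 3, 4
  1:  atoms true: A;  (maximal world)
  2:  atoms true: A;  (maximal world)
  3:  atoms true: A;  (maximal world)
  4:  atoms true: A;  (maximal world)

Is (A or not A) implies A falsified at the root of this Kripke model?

0 forces (A or not A) implies A: every world accessible from 0 that forces A or not A (namely 0, 1, 2, 3, 4) also forces A.
So the root 0 forces (A or not A) implies A; the model is not a countermodel.

No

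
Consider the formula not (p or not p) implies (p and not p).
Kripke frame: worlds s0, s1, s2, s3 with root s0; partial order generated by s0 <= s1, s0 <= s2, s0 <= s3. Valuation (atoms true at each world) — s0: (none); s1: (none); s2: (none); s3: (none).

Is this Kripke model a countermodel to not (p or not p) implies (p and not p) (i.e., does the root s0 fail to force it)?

s0 forces not (p or not p) implies (p and not p) vacuously: no world accessible from s0 forces the antecedent not (p or not p).
So the root s0 forces not (p or not p) implies (p and not p); the model is not a countermodel.

No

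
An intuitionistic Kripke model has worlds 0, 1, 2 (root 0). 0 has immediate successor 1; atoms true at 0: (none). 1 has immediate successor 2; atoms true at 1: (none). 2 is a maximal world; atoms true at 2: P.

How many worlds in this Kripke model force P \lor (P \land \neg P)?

1

0: does not force it — 0 \nVdash P \lor (P \land \neg P): neither disjunct is forced at 0.
1: does not force it.
2: forces it.
Worlds forcing the formula: {2}.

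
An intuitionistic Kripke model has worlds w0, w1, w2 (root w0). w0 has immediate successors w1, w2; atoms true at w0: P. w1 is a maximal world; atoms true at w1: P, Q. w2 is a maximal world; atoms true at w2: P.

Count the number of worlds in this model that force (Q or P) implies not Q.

w0: does not force it — w0 does not force (Q or P) implies not Q: already at w0 itself, w0 forces Q or P but w0 does not force not Q.
w1: does not force it — w1 does not force (Q or P) implies not Q: already at w1 itself, w1 forces Q or P but w1 does not force not Q.
w2: forces it.
Worlds forcing the formula: {w2}.

1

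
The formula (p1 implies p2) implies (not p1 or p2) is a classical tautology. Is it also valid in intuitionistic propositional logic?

This is the material-implication-as-disjunction principle, which is not intuitionistically valid.
A Kripke countermodel: worlds u0, u1; order generated by u0 <= u1; atoms true at each world — u0:{}; u1:{p1,p2}.
u0 does not force (p1 implies p2) implies (not p1 or p2): already at u0 itself, u0 forces p1 implies p2 but u0 does not force not p1 or p2.
u0 does not force not p1 or p2: neither disjunct is forced at u0.
u0 does not force not p1 since u1 is accessible from u0 and u1 forces p1.
So the root u0 does not force the formula.

No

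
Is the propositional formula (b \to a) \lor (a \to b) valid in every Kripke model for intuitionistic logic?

No

This is the Gödel–Dummett linearity axiom, which is not intuitionistically valid.
A Kripke countermodel: worlds u0, u1, u2; order generated by u0 \le u1, u0 \le u2; atoms true at each world — u0:{}; u1:{b}; u2:{a}.
u0 \nVdash (b \to a) \lor (a \to b): neither disjunct is forced at u0.
u0 \nVdash b \to a: at the accessible world u1, u1 \Vdash b but u1 \nVdash a.
u1 lacks atom a, so u1 \nVdash a.
So the root u0 does not force the formula.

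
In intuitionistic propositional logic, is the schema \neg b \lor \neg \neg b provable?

No

This is the weak law of excluded middle, which is not intuitionistically valid.
A Kripke countermodel: worlds w0, w1, w2; order generated by w0 \le w1, w0 \le w2; atoms true at each world — w0:{}; w1:{b}; w2:{}.
w0 \nVdash \neg b \lor \neg \neg b: neither disjunct is forced at w0.
w0 \nVdash \neg b since w1 is accessible from w0 and w1 \Vdash b.
So the root w0 does not force the formula.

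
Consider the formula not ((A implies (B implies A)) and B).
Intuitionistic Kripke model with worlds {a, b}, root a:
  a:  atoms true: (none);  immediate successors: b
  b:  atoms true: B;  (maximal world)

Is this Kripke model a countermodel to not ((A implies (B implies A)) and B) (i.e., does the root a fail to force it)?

Yes

a does not force not ((A implies (B implies A)) and B) since b is accessible from a and b forces (A implies (B implies A)) and B.
b forces (A implies (B implies A)) and B since b forces both conjuncts.
So the root a does not force not ((A implies (B implies A)) and B); the model is a countermodel.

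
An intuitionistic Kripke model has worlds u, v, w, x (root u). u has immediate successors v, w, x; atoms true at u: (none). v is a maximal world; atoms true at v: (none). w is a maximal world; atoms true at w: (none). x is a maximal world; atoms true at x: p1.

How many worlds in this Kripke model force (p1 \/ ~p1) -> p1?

u: does not force it — u ||-/- (p1 \/ ~p1) -> p1: at the accessible world v, v ||- p1 \/ ~p1 but v ||-/- p1.
v: does not force it — v ||-/- (p1 \/ ~p1) -> p1: already at v itself, v ||- p1 \/ ~p1 but v ||-/- p1.
w: does not force it — w ||-/- (p1 \/ ~p1) -> p1: already at w itself, w ||- p1 \/ ~p1 but w ||-/- p1.
x: forces it.
Worlds forcing the formula: {x}.

1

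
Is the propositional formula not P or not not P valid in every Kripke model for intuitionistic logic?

No

This is the weak law of excluded middle, which is not intuitionistically valid.
A Kripke countermodel: worlds u, v, w; order generated by u <= v, u <= w; atoms true at each world — u:{}; v:{P}; w:{}.
u does not force not P or not not P: neither disjunct is forced at u.
u does not force not P since v is accessible from u and v forces P.
So the root u does not force the formula.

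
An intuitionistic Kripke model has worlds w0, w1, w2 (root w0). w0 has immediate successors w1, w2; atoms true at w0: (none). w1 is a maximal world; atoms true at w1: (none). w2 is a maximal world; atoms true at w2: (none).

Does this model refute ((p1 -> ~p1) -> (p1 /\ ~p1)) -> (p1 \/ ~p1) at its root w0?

No

w0 ||- ((p1 -> ~p1) -> (p1 /\ ~p1)) -> (p1 \/ ~p1) vacuously: no world accessible from w0 forces the antecedent (p1 -> ~p1) -> (p1 /\ ~p1).
So the root w0 forces ((p1 -> ~p1) -> (p1 /\ ~p1)) -> (p1 \/ ~p1); the model is not a countermodel.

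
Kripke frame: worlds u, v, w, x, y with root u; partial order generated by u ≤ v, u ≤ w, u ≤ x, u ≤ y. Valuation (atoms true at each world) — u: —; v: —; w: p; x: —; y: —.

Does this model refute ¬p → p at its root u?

Yes

u ⊮ ¬p → p: at the accessible world v, v ⊩ ¬p but v ⊮ p.
v lacks atom p, so v ⊮ p.
So the root u does not force ¬p → p; the model is a countermodel.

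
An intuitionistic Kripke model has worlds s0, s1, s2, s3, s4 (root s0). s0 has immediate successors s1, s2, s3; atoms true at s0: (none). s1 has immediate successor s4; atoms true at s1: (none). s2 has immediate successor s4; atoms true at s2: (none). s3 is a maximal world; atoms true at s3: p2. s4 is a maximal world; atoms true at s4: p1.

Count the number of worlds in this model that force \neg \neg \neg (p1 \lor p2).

0

s0: does not force it — s0 \nVdash \neg \neg \neg (p1 \lor p2) since s0 is accessible from s0 and s0 \Vdash \neg \neg (p1 \lor p2).
s1: does not force it — s1 \nVdash \neg \neg \neg (p1 \lor p2) since s1 is accessible from s1 and s1 \Vdash \neg \neg (p1 \lor p2).
s2: does not force it.
s3: does not force it.
s4: does not force it.
Worlds forcing the formula: { }.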